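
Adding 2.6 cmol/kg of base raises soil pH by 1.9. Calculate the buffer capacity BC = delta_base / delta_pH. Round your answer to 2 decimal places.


Step 1: BC = change in base / change in pH
Step 2: BC = 2.6 / 1.9
Step 3: BC = 1.37 cmol/(kg*pH unit)

1.37


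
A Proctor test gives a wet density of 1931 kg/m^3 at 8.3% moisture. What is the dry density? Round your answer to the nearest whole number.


Step 1: Dry density = wet density / (1 + w/100)
Step 2: Dry density = 1931 / (1 + 8.3/100)
Step 3: Dry density = 1931 / 1.083
Step 4: Dry density = 1783 kg/m^3

1783


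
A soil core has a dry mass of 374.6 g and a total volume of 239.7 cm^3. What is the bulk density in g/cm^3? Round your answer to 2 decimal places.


Step 1: Identify the formula: BD = dry mass / volume
Step 2: Substitute values: BD = 374.6 / 239.7
Step 3: BD = 1.56 g/cm^3

1.56


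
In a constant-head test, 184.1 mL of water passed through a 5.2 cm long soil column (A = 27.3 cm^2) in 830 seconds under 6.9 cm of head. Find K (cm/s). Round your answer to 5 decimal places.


Step 1: K = Q * L / (A * t * h)
Step 2: Numerator = 184.1 * 5.2 = 957.32
Step 3: Denominator = 27.3 * 830 * 6.9 = 156347.1
Step 4: K = 957.32 / 156347.1 = 0.00612 cm/s

0.00612


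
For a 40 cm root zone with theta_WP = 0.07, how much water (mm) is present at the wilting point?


Step 1: Water (mm) = theta_WP * depth * 10
Step 2: Water = 0.07 * 40 * 10
Step 3: Water = 28.0 mm

28.0


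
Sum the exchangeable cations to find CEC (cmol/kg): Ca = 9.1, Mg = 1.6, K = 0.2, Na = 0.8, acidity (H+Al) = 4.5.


Step 1: CEC = Ca + Mg + K + Na + (H+Al)
Step 2: CEC = 9.1 + 1.6 + 0.2 + 0.8 + 4.5
Step 3: CEC = 16.2 cmol/kg

16.2


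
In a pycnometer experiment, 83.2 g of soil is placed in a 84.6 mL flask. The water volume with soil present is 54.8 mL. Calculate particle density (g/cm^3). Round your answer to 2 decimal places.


Step 1: Volume of solids = flask volume - water volume with soil
Step 2: V_solids = 84.6 - 54.8 = 29.8 mL
Step 3: Particle density = mass / V_solids = 83.2 / 29.8 = 2.79 g/cm^3

2.79


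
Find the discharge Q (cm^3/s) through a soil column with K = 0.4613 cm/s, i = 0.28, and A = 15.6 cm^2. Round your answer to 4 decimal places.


Step 1: Apply Darcy's law: Q = K * i * A
Step 2: Q = 0.4613 * 0.28 * 15.6
Step 3: Q = 2.015 cm^3/s

2.015


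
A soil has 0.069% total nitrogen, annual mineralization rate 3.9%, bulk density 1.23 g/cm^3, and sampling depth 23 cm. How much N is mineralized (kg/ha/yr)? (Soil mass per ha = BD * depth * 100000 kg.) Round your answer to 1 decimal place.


Step 1: Soil mass per ha = BD * depth * 100000 = 1.23 * 23 * 100000 = 2829000 kg
Step 2: Total N pool = soil mass * N%/100 = 2829000 * 0.069/100 = 1952.01 kg/ha
Step 3: N mineralized = N pool * rate%/100 = 1952.01 * 3.9/100 = 76.1 kg/ha/yr

76.1


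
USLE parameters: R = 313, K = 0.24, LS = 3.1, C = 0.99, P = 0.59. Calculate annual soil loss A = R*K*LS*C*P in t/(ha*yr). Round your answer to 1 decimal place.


Step 1: A = R * K * LS * C * P
Step 2: R * K = 313 * 0.24 = 75.12
Step 3: (R*K) * LS = 75.12 * 3.1 = 232.872
Step 4: * C * P = 232.872 * 0.99 * 0.59 = 136.0
Step 5: A = 136.0 t/(ha*yr)

136.0


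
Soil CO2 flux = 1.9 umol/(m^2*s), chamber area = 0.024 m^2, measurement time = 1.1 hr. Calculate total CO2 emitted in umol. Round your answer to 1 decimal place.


Step 1: Convert time to seconds: 1.1 hr * 3600 = 3960.0 s
Step 2: Total = flux * area * time_s
Step 3: Total = 1.9 * 0.024 * 3960.0
Step 4: Total = 180.6 umol

180.6


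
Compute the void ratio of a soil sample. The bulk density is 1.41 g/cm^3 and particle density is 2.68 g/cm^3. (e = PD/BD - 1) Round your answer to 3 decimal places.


Step 1: e = PD / BD - 1
Step 2: e = 2.68 / 1.41 - 1
Step 3: e = 1.90071 - 1
Step 4: e = 0.901

0.901


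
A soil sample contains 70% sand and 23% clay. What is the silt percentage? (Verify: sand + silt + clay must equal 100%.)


Step 1: sand + silt + clay = 100%
Step 2: silt = 100 - sand - clay
Step 3: silt = 100 - 70 - 23
Step 4: silt = 7%

7


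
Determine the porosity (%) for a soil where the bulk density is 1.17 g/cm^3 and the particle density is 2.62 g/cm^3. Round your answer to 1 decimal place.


Step 1: Formula: n = 100 * (1 - BD / PD)
Step 2: n = 100 * (1 - 1.17 / 2.62)
Step 3: n = 100 * (1 - 0.44656)
Step 4: n = 55.3%

55.3


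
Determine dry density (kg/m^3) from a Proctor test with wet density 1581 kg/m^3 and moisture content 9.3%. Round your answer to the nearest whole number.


Step 1: Dry density = wet density / (1 + w/100)
Step 2: Dry density = 1581 / (1 + 9.3/100)
Step 3: Dry density = 1581 / 1.093
Step 4: Dry density = 1446 kg/m^3

1446


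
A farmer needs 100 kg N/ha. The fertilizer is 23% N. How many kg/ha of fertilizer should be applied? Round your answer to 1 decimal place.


Step 1: Fertilizer rate = target N / (N content / 100)
Step 2: Rate = 100 / (23 / 100)
Step 3: Rate = 100 / 0.23
Step 4: Rate = 434.8 kg/ha

434.8


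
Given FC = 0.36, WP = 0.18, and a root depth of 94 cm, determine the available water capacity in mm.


Step 1: Available water = (FC - WP) * depth * 10
Step 2: AW = (0.36 - 0.18) * 94 * 10
Step 3: AW = 0.18 * 94 * 10
Step 4: AW = 169.2 mm

169.2


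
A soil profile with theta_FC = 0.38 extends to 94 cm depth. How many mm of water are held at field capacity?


Step 1: Water (mm) = theta_FC * depth (cm) * 10
Step 2: Water = 0.38 * 94 * 10
Step 3: Water = 357.2 mm

357.2


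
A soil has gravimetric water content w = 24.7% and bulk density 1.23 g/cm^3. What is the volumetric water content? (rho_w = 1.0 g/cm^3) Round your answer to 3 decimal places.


Step 1: theta = (w / 100) * BD / rho_w
Step 2: theta = (24.7 / 100) * 1.23 / 1.0
Step 3: theta = 0.247 * 1.23
Step 4: theta = 0.304

0.304


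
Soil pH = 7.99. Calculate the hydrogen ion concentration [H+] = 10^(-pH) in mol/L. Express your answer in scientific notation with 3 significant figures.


Step 1: [H+] = 10^(-pH)
Step 2: [H+] = 10^(-7.99)
Step 3: [H+] = 1.02e-08 mol/L

1.02e-08


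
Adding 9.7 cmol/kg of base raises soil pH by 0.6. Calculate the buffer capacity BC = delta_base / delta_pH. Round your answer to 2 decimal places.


Step 1: BC = change in base / change in pH
Step 2: BC = 9.7 / 0.6
Step 3: BC = 16.17 cmol/(kg*pH unit)

16.17


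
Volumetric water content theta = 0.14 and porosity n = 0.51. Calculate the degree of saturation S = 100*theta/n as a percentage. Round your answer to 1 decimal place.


Step 1: S = 100 * theta_v / n
Step 2: S = 100 * 0.14 / 0.51
Step 3: S = 27.5%

27.5


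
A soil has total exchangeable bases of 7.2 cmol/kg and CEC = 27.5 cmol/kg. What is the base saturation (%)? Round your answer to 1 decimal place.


Step 1: BS = 100 * (sum of bases) / CEC
Step 2: BS = 100 * 7.2 / 27.5
Step 3: BS = 26.2%

26.2


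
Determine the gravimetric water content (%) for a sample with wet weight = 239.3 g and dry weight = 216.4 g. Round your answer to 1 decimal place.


Step 1: Water mass = wet - dry = 239.3 - 216.4 = 22.9 g
Step 2: w = 100 * water mass / dry mass
Step 3: w = 100 * 22.9 / 216.4 = 10.6%

10.6


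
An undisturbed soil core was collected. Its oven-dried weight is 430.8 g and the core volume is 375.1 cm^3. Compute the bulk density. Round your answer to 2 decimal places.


Step 1: Identify the formula: BD = dry mass / volume
Step 2: Substitute values: BD = 430.8 / 375.1
Step 3: BD = 1.15 g/cm^3

1.15


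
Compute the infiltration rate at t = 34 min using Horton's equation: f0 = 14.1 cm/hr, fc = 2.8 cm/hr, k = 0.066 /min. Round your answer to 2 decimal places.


Step 1: f = fc + (f0 - fc) * exp(-k * t)
Step 2: exp(-0.066 * 34) = 0.106034
Step 3: f = 2.8 + (14.1 - 2.8) * 0.106034
Step 4: f = 2.8 + 11.3 * 0.106034
Step 5: f = 4.0 cm/hr

4.0


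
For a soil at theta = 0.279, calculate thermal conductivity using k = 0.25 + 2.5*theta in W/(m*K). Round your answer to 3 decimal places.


Step 1: k = 0.25 + 2.5 * theta
Step 2: k = 0.25 + 2.5 * 0.279
Step 3: k = 0.25 + 0.698
Step 4: k = 0.948 W/(m*K)

0.948


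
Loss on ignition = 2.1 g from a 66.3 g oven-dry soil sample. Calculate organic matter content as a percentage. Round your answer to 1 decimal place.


Step 1: OM% = 100 * LOI / sample mass
Step 2: OM = 100 * 2.1 / 66.3
Step 3: OM = 3.2%

3.2


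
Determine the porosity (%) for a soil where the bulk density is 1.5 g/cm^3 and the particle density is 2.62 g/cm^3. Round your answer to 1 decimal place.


Step 1: Formula: n = 100 * (1 - BD / PD)
Step 2: n = 100 * (1 - 1.5 / 2.62)
Step 3: n = 100 * (1 - 0.57252)
Step 4: n = 42.7%

42.7


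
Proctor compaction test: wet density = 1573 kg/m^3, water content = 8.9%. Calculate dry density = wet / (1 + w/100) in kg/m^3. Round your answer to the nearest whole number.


Step 1: Dry density = wet density / (1 + w/100)
Step 2: Dry density = 1573 / (1 + 8.9/100)
Step 3: Dry density = 1573 / 1.089
Step 4: Dry density = 1444 kg/m^3

1444


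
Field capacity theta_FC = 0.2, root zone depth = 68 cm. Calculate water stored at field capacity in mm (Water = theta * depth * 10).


Step 1: Water (mm) = theta_FC * depth (cm) * 10
Step 2: Water = 0.2 * 68 * 10
Step 3: Water = 136.0 mm

136.0


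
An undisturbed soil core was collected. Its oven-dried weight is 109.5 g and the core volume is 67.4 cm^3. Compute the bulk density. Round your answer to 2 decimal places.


Step 1: Identify the formula: BD = dry mass / volume
Step 2: Substitute values: BD = 109.5 / 67.4
Step 3: BD = 1.62 g/cm^3

1.62


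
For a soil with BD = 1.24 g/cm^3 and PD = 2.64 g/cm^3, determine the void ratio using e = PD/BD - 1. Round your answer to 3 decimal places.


Step 1: e = PD / BD - 1
Step 2: e = 2.64 / 1.24 - 1
Step 3: e = 2.12903 - 1
Step 4: e = 1.129

1.129


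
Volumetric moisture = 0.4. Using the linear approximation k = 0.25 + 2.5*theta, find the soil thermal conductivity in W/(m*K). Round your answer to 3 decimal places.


Step 1: k = 0.25 + 2.5 * theta
Step 2: k = 0.25 + 2.5 * 0.4
Step 3: k = 0.25 + 1.0
Step 4: k = 1.25 W/(m*K)

1.25


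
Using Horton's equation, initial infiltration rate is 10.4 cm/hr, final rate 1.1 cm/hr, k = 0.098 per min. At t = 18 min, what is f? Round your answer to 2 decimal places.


Step 1: f = fc + (f0 - fc) * exp(-k * t)
Step 2: exp(-0.098 * 18) = 0.171358
Step 3: f = 1.1 + (10.4 - 1.1) * 0.171358
Step 4: f = 1.1 + 9.3 * 0.171358
Step 5: f = 2.69 cm/hr

2.69


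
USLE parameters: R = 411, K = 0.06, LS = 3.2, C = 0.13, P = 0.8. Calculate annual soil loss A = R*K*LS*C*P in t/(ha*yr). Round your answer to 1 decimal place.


Step 1: A = R * K * LS * C * P
Step 2: R * K = 411 * 0.06 = 24.66
Step 3: (R*K) * LS = 24.66 * 3.2 = 78.912
Step 4: * C * P = 78.912 * 0.13 * 0.8 = 8.2
Step 5: A = 8.2 t/(ha*yr)

8.2


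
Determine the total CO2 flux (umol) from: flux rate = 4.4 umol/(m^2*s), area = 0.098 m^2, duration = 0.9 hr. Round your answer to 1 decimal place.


Step 1: Convert time to seconds: 0.9 hr * 3600 = 3240.0 s
Step 2: Total = flux * area * time_s
Step 3: Total = 4.4 * 0.098 * 3240.0
Step 4: Total = 1397.1 umol

1397.1


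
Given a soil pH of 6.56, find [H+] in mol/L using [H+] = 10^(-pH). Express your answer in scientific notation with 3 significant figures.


Step 1: [H+] = 10^(-pH)
Step 2: [H+] = 10^(-6.56)
Step 3: [H+] = 2.75e-07 mol/L

2.75e-07


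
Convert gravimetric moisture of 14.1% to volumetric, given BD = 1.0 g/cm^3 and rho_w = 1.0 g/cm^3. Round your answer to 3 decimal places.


Step 1: theta = (w / 100) * BD / rho_w
Step 2: theta = (14.1 / 100) * 1.0 / 1.0
Step 3: theta = 0.141 * 1.0
Step 4: theta = 0.141

0.141


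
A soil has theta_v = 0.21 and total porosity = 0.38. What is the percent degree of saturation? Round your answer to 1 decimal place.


Step 1: S = 100 * theta_v / n
Step 2: S = 100 * 0.21 / 0.38
Step 3: S = 55.3%

55.3


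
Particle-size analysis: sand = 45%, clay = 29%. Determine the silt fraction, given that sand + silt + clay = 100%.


Step 1: sand + silt + clay = 100%
Step 2: silt = 100 - sand - clay
Step 3: silt = 100 - 45 - 29
Step 4: silt = 26%

26


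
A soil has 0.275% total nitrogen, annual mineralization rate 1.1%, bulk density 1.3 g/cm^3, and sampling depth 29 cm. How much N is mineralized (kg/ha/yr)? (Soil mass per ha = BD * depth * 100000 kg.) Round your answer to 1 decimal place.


Step 1: Soil mass per ha = BD * depth * 100000 = 1.3 * 29 * 100000 = 3770000 kg
Step 2: Total N pool = soil mass * N%/100 = 3770000 * 0.275/100 = 10367.5 kg/ha
Step 3: N mineralized = N pool * rate%/100 = 10367.5 * 1.1/100 = 114.0 kg/ha/yr

114.0


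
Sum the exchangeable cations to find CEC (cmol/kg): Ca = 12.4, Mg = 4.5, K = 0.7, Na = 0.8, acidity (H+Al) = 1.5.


Step 1: CEC = Ca + Mg + K + Na + (H+Al)
Step 2: CEC = 12.4 + 4.5 + 0.7 + 0.8 + 1.5
Step 3: CEC = 19.9 cmol/kg

19.9


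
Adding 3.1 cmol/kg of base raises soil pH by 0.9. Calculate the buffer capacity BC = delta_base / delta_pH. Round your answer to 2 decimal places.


Step 1: BC = change in base / change in pH
Step 2: BC = 3.1 / 0.9
Step 3: BC = 3.44 cmol/(kg*pH unit)

3.44


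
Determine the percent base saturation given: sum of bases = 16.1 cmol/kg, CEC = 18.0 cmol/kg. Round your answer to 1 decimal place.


Step 1: BS = 100 * (sum of bases) / CEC
Step 2: BS = 100 * 16.1 / 18.0
Step 3: BS = 89.4%

89.4


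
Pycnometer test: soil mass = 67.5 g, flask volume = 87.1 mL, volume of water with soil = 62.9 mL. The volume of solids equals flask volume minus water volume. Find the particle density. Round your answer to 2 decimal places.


Step 1: Volume of solids = flask volume - water volume with soil
Step 2: V_solids = 87.1 - 62.9 = 24.2 mL
Step 3: Particle density = mass / V_solids = 67.5 / 24.2 = 2.79 g/cm^3

2.79


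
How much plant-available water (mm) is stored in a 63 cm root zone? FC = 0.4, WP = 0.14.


Step 1: Available water = (FC - WP) * depth * 10
Step 2: AW = (0.4 - 0.14) * 63 * 10
Step 3: AW = 0.26 * 63 * 10
Step 4: AW = 163.8 mm

163.8


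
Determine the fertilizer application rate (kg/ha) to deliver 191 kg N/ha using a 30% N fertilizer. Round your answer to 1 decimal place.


Step 1: Fertilizer rate = target N / (N content / 100)
Step 2: Rate = 191 / (30 / 100)
Step 3: Rate = 191 / 0.3
Step 4: Rate = 636.7 kg/ha

636.7


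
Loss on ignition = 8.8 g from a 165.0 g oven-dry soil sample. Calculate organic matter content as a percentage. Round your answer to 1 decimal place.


Step 1: OM% = 100 * LOI / sample mass
Step 2: OM = 100 * 8.8 / 165.0
Step 3: OM = 5.3%

5.3


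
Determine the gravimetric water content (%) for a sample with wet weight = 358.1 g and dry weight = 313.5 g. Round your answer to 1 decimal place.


Step 1: Water mass = wet - dry = 358.1 - 313.5 = 44.6 g
Step 2: w = 100 * water mass / dry mass
Step 3: w = 100 * 44.6 / 313.5 = 14.2%

14.2


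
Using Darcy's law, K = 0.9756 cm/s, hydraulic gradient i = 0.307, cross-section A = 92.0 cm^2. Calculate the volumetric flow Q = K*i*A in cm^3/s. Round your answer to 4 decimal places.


Step 1: Apply Darcy's law: Q = K * i * A
Step 2: Q = 0.9756 * 0.307 * 92.0
Step 3: Q = 27.5548 cm^3/s

27.5548


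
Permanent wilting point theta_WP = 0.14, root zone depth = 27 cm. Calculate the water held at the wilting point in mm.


Step 1: Water (mm) = theta_WP * depth * 10
Step 2: Water = 0.14 * 27 * 10
Step 3: Water = 37.8 mm

37.8


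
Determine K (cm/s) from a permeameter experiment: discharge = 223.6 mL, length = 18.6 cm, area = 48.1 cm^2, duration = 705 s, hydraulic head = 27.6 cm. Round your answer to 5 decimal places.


Step 1: K = Q * L / (A * t * h)
Step 2: Numerator = 223.6 * 18.6 = 4158.96
Step 3: Denominator = 48.1 * 705 * 27.6 = 935929.8
Step 4: K = 4158.96 / 935929.8 = 0.00444 cm/s

0.00444


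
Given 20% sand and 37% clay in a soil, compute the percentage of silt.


Step 1: sand + silt + clay = 100%
Step 2: silt = 100 - sand - clay
Step 3: silt = 100 - 20 - 37
Step 4: silt = 43%

43


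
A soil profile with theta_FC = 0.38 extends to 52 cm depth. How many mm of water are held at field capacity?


Step 1: Water (mm) = theta_FC * depth (cm) * 10
Step 2: Water = 0.38 * 52 * 10
Step 3: Water = 197.6 mm

197.6


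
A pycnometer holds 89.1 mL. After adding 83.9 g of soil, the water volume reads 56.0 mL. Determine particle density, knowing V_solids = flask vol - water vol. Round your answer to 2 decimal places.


Step 1: Volume of solids = flask volume - water volume with soil
Step 2: V_solids = 89.1 - 56.0 = 33.1 mL
Step 3: Particle density = mass / V_solids = 83.9 / 33.1 = 2.53 g/cm^3

2.53


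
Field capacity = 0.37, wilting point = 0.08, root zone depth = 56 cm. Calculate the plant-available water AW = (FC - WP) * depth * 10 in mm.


Step 1: Available water = (FC - WP) * depth * 10
Step 2: AW = (0.37 - 0.08) * 56 * 10
Step 3: AW = 0.29 * 56 * 10
Step 4: AW = 162.4 mm

162.4


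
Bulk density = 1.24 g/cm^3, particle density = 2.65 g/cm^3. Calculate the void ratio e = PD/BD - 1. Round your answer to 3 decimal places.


Step 1: e = PD / BD - 1
Step 2: e = 2.65 / 1.24 - 1
Step 3: e = 2.1371 - 1
Step 4: e = 1.137

1.137


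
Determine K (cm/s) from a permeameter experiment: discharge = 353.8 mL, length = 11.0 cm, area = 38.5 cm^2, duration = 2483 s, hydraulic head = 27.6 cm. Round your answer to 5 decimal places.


Step 1: K = Q * L / (A * t * h)
Step 2: Numerator = 353.8 * 11.0 = 3891.8
Step 3: Denominator = 38.5 * 2483 * 27.6 = 2638435.8
Step 4: K = 3891.8 / 2638435.8 = 0.00148 cm/s

0.00148


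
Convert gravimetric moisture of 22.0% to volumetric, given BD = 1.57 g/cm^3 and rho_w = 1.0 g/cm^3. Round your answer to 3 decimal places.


Step 1: theta = (w / 100) * BD / rho_w
Step 2: theta = (22.0 / 100) * 1.57 / 1.0
Step 3: theta = 0.22 * 1.57
Step 4: theta = 0.345

0.345


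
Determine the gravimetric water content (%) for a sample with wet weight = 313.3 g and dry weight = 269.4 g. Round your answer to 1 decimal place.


Step 1: Water mass = wet - dry = 313.3 - 269.4 = 43.9 g
Step 2: w = 100 * water mass / dry mass
Step 3: w = 100 * 43.9 / 269.4 = 16.3%

16.3


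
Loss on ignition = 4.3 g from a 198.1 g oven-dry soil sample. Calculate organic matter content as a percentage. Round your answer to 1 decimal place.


Step 1: OM% = 100 * LOI / sample mass
Step 2: OM = 100 * 4.3 / 198.1
Step 3: OM = 2.2%

2.2


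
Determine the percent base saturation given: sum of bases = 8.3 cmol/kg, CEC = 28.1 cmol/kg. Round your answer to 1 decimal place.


Step 1: BS = 100 * (sum of bases) / CEC
Step 2: BS = 100 * 8.3 / 28.1
Step 3: BS = 29.5%

29.5


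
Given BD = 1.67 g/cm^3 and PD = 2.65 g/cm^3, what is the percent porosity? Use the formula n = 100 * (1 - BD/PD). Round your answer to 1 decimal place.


Step 1: Formula: n = 100 * (1 - BD / PD)
Step 2: n = 100 * (1 - 1.67 / 2.65)
Step 3: n = 100 * (1 - 0.63019)
Step 4: n = 37.0%

37.0


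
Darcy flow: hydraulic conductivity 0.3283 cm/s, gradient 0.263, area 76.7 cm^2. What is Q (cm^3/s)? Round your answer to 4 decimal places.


Step 1: Apply Darcy's law: Q = K * i * A
Step 2: Q = 0.3283 * 0.263 * 76.7
Step 3: Q = 6.6225 cm^3/s

6.6225


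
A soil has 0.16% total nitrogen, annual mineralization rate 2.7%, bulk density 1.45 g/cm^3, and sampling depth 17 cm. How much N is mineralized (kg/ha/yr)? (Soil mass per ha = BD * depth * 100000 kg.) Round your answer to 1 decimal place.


Step 1: Soil mass per ha = BD * depth * 100000 = 1.45 * 17 * 100000 = 2465000 kg
Step 2: Total N pool = soil mass * N%/100 = 2465000 * 0.16/100 = 3944.0 kg/ha
Step 3: N mineralized = N pool * rate%/100 = 3944.0 * 2.7/100 = 106.5 kg/ha/yr

106.5


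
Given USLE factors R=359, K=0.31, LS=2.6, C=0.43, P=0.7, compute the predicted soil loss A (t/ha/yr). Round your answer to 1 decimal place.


Step 1: A = R * K * LS * C * P
Step 2: R * K = 359 * 0.31 = 111.29
Step 3: (R*K) * LS = 111.29 * 2.6 = 289.354
Step 4: * C * P = 289.354 * 0.43 * 0.7 = 87.1
Step 5: A = 87.1 t/(ha*yr)

87.1


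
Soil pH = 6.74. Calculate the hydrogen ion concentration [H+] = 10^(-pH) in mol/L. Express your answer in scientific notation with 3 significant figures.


Step 1: [H+] = 10^(-pH)
Step 2: [H+] = 10^(-6.74)
Step 3: [H+] = 1.82e-07 mol/L

1.82e-07


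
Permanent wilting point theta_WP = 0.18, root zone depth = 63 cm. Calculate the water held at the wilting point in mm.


Step 1: Water (mm) = theta_WP * depth * 10
Step 2: Water = 0.18 * 63 * 10
Step 3: Water = 113.4 mm

113.4


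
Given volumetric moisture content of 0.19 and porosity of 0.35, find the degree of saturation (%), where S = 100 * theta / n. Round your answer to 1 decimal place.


Step 1: S = 100 * theta_v / n
Step 2: S = 100 * 0.19 / 0.35
Step 3: S = 54.3%

54.3


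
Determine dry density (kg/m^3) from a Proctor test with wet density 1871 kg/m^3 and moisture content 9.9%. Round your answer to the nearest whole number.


Step 1: Dry density = wet density / (1 + w/100)
Step 2: Dry density = 1871 / (1 + 9.9/100)
Step 3: Dry density = 1871 / 1.099
Step 4: Dry density = 1702 kg/m^3

1702


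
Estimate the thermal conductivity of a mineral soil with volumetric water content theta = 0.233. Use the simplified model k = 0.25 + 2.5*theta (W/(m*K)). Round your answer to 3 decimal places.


Step 1: k = 0.25 + 2.5 * theta
Step 2: k = 0.25 + 2.5 * 0.233
Step 3: k = 0.25 + 0.583
Step 4: k = 0.833 W/(m*K)

0.833


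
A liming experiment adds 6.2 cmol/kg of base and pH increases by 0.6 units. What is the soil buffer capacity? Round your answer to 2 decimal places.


Step 1: BC = change in base / change in pH
Step 2: BC = 6.2 / 0.6
Step 3: BC = 10.33 cmol/(kg*pH unit)

10.33


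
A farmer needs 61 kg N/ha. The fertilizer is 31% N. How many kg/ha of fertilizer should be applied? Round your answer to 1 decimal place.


Step 1: Fertilizer rate = target N / (N content / 100)
Step 2: Rate = 61 / (31 / 100)
Step 3: Rate = 61 / 0.31
Step 4: Rate = 196.8 kg/ha

196.8


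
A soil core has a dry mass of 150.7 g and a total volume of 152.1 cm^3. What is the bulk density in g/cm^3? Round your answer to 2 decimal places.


Step 1: Identify the formula: BD = dry mass / volume
Step 2: Substitute values: BD = 150.7 / 152.1
Step 3: BD = 0.99 g/cm^3

0.99


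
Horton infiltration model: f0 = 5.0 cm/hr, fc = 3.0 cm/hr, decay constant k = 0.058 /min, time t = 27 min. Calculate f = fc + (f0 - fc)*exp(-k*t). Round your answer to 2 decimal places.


Step 1: f = fc + (f0 - fc) * exp(-k * t)
Step 2: exp(-0.058 * 27) = 0.208879
Step 3: f = 3.0 + (5.0 - 3.0) * 0.208879
Step 4: f = 3.0 + 2.0 * 0.208879
Step 5: f = 3.42 cm/hr

3.42


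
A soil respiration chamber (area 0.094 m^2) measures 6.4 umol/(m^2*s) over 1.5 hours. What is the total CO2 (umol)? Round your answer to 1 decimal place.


Step 1: Convert time to seconds: 1.5 hr * 3600 = 5400.0 s
Step 2: Total = flux * area * time_s
Step 3: Total = 6.4 * 0.094 * 5400.0
Step 4: Total = 3248.6 umol

3248.6


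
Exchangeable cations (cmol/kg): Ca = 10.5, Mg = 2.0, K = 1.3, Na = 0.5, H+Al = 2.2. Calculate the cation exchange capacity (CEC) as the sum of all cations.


Step 1: CEC = Ca + Mg + K + Na + (H+Al)
Step 2: CEC = 10.5 + 2.0 + 1.3 + 0.5 + 2.2
Step 3: CEC = 16.5 cmol/kg

16.5


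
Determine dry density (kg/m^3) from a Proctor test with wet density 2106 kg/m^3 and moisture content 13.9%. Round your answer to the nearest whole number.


Step 1: Dry density = wet density / (1 + w/100)
Step 2: Dry density = 2106 / (1 + 13.9/100)
Step 3: Dry density = 2106 / 1.139
Step 4: Dry density = 1849 kg/m^3

1849


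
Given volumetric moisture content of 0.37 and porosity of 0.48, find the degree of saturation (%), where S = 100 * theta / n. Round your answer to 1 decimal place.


Step 1: S = 100 * theta_v / n
Step 2: S = 100 * 0.37 / 0.48
Step 3: S = 77.1%

77.1


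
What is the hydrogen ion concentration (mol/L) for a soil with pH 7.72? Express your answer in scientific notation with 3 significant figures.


Step 1: [H+] = 10^(-pH)
Step 2: [H+] = 10^(-7.72)
Step 3: [H+] = 1.91e-08 mol/L

1.91e-08


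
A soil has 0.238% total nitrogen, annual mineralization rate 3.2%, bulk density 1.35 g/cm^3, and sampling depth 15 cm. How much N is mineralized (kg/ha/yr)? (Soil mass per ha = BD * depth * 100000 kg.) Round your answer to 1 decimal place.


Step 1: Soil mass per ha = BD * depth * 100000 = 1.35 * 15 * 100000 = 2025000 kg
Step 2: Total N pool = soil mass * N%/100 = 2025000 * 0.238/100 = 4819.5 kg/ha
Step 3: N mineralized = N pool * rate%/100 = 4819.5 * 3.2/100 = 154.2 kg/ha/yr

154.2


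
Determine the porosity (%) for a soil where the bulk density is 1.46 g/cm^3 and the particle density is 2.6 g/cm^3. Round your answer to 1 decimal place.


Step 1: Formula: n = 100 * (1 - BD / PD)
Step 2: n = 100 * (1 - 1.46 / 2.6)
Step 3: n = 100 * (1 - 0.56154)
Step 4: n = 43.8%

43.8


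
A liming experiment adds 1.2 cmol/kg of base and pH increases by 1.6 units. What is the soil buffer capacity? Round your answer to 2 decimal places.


Step 1: BC = change in base / change in pH
Step 2: BC = 1.2 / 1.6
Step 3: BC = 0.75 cmol/(kg*pH unit)

0.75


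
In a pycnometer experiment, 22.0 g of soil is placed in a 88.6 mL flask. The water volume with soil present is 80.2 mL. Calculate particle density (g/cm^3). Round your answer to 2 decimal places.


Step 1: Volume of solids = flask volume - water volume with soil
Step 2: V_solids = 88.6 - 80.2 = 8.4 mL
Step 3: Particle density = mass / V_solids = 22.0 / 8.4 = 2.62 g/cm^3

2.62


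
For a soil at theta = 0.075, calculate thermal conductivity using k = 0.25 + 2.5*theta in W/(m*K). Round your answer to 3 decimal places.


Step 1: k = 0.25 + 2.5 * theta
Step 2: k = 0.25 + 2.5 * 0.075
Step 3: k = 0.25 + 0.188
Step 4: k = 0.438 W/(m*K)

0.438


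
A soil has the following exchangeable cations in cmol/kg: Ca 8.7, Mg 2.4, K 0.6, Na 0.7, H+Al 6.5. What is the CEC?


Step 1: CEC = Ca + Mg + K + Na + (H+Al)
Step 2: CEC = 8.7 + 2.4 + 0.6 + 0.7 + 6.5
Step 3: CEC = 18.9 cmol/kg

18.9


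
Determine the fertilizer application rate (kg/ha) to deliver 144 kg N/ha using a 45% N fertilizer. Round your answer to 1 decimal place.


Step 1: Fertilizer rate = target N / (N content / 100)
Step 2: Rate = 144 / (45 / 100)
Step 3: Rate = 144 / 0.45
Step 4: Rate = 320.0 kg/ha

320.0


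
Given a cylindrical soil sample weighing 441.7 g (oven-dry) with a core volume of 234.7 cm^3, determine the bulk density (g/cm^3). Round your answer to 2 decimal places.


Step 1: Identify the formula: BD = dry mass / volume
Step 2: Substitute values: BD = 441.7 / 234.7
Step 3: BD = 1.88 g/cm^3

1.88


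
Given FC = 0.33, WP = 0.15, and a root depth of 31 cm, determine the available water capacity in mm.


Step 1: Available water = (FC - WP) * depth * 10
Step 2: AW = (0.33 - 0.15) * 31 * 10
Step 3: AW = 0.18 * 31 * 10
Step 4: AW = 55.8 mm

55.8


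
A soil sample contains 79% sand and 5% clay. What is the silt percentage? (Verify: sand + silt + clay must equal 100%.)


Step 1: sand + silt + clay = 100%
Step 2: silt = 100 - sand - clay
Step 3: silt = 100 - 79 - 5
Step 4: silt = 16%

16


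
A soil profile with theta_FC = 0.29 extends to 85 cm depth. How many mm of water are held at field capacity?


Step 1: Water (mm) = theta_FC * depth (cm) * 10
Step 2: Water = 0.29 * 85 * 10
Step 3: Water = 246.5 mm

246.5


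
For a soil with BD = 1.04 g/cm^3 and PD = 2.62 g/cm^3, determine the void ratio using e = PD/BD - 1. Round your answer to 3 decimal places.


Step 1: e = PD / BD - 1
Step 2: e = 2.62 / 1.04 - 1
Step 3: e = 2.51923 - 1
Step 4: e = 1.519

1.519


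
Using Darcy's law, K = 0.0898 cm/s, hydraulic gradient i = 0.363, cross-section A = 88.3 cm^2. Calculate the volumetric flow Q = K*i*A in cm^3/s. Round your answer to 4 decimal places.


Step 1: Apply Darcy's law: Q = K * i * A
Step 2: Q = 0.0898 * 0.363 * 88.3
Step 3: Q = 2.8784 cm^3/s

2.8784


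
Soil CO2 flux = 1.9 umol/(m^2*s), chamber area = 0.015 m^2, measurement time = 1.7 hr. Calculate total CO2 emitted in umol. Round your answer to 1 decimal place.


Step 1: Convert time to seconds: 1.7 hr * 3600 = 6120.0 s
Step 2: Total = flux * area * time_s
Step 3: Total = 1.9 * 0.015 * 6120.0
Step 4: Total = 174.4 umol

174.4


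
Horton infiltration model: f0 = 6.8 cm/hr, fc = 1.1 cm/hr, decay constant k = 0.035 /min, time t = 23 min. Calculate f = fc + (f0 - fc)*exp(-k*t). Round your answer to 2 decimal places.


Step 1: f = fc + (f0 - fc) * exp(-k * t)
Step 2: exp(-0.035 * 23) = 0.447088
Step 3: f = 1.1 + (6.8 - 1.1) * 0.447088
Step 4: f = 1.1 + 5.7 * 0.447088
Step 5: f = 3.65 cm/hr

3.65


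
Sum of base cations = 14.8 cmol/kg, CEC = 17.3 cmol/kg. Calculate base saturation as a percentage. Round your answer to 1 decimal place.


Step 1: BS = 100 * (sum of bases) / CEC
Step 2: BS = 100 * 14.8 / 17.3
Step 3: BS = 85.5%

85.5


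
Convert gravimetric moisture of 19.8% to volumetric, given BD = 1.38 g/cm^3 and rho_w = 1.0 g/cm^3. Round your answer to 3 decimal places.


Step 1: theta = (w / 100) * BD / rho_w
Step 2: theta = (19.8 / 100) * 1.38 / 1.0
Step 3: theta = 0.198 * 1.38
Step 4: theta = 0.273

0.273


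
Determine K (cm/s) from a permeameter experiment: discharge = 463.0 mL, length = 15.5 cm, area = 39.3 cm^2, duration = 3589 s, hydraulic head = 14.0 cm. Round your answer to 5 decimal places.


Step 1: K = Q * L / (A * t * h)
Step 2: Numerator = 463.0 * 15.5 = 7176.5
Step 3: Denominator = 39.3 * 3589 * 14.0 = 1974667.8
Step 4: K = 7176.5 / 1974667.8 = 0.00363 cm/s

0.00363


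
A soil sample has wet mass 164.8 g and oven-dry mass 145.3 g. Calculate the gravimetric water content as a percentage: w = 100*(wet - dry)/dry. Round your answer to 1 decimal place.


Step 1: Water mass = wet - dry = 164.8 - 145.3 = 19.5 g
Step 2: w = 100 * water mass / dry mass
Step 3: w = 100 * 19.5 / 145.3 = 13.4%

13.4


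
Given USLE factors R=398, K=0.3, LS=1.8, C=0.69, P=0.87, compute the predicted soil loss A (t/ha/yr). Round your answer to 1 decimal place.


Step 1: A = R * K * LS * C * P
Step 2: R * K = 398 * 0.3 = 119.4
Step 3: (R*K) * LS = 119.4 * 1.8 = 214.92
Step 4: * C * P = 214.92 * 0.69 * 0.87 = 129.0
Step 5: A = 129.0 t/(ha*yr)

129.0


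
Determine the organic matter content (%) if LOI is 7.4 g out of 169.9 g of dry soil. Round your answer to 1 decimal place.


Step 1: OM% = 100 * LOI / sample mass
Step 2: OM = 100 * 7.4 / 169.9
Step 3: OM = 4.4%

4.4


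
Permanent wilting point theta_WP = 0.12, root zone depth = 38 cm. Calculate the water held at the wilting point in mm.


Step 1: Water (mm) = theta_WP * depth * 10
Step 2: Water = 0.12 * 38 * 10
Step 3: Water = 45.6 mm

45.6


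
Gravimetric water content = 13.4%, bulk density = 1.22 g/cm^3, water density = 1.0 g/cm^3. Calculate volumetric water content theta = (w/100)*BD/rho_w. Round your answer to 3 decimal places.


Step 1: theta = (w / 100) * BD / rho_w
Step 2: theta = (13.4 / 100) * 1.22 / 1.0
Step 3: theta = 0.134 * 1.22
Step 4: theta = 0.163

0.163


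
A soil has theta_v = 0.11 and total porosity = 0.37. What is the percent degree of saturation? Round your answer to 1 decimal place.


Step 1: S = 100 * theta_v / n
Step 2: S = 100 * 0.11 / 0.37
Step 3: S = 29.7%

29.7


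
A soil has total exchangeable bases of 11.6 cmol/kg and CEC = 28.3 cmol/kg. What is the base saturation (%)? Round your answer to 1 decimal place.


Step 1: BS = 100 * (sum of bases) / CEC
Step 2: BS = 100 * 11.6 / 28.3
Step 3: BS = 41.0%

41.0


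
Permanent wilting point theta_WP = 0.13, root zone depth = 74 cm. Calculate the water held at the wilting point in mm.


Step 1: Water (mm) = theta_WP * depth * 10
Step 2: Water = 0.13 * 74 * 10
Step 3: Water = 96.2 mm

96.2


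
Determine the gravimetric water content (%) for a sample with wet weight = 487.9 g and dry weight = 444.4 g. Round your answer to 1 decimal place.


Step 1: Water mass = wet - dry = 487.9 - 444.4 = 43.5 g
Step 2: w = 100 * water mass / dry mass
Step 3: w = 100 * 43.5 / 444.4 = 9.8%

9.8


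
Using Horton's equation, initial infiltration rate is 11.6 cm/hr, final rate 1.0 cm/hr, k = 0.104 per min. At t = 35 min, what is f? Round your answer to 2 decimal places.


Step 1: f = fc + (f0 - fc) * exp(-k * t)
Step 2: exp(-0.104 * 35) = 0.026252
Step 3: f = 1.0 + (11.6 - 1.0) * 0.026252
Step 4: f = 1.0 + 10.6 * 0.026252
Step 5: f = 1.28 cm/hr

1.28


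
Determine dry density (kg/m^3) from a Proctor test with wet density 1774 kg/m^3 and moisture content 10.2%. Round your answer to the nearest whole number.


Step 1: Dry density = wet density / (1 + w/100)
Step 2: Dry density = 1774 / (1 + 10.2/100)
Step 3: Dry density = 1774 / 1.102
Step 4: Dry density = 1610 kg/m^3

1610


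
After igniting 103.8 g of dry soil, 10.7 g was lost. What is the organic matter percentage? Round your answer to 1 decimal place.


Step 1: OM% = 100 * LOI / sample mass
Step 2: OM = 100 * 10.7 / 103.8
Step 3: OM = 10.3%

10.3


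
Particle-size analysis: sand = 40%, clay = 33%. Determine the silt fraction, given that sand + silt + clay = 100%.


Step 1: sand + silt + clay = 100%
Step 2: silt = 100 - sand - clay
Step 3: silt = 100 - 40 - 33
Step 4: silt = 27%

27


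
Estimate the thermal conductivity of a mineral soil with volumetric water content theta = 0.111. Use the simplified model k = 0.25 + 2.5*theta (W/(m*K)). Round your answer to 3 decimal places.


Step 1: k = 0.25 + 2.5 * theta
Step 2: k = 0.25 + 2.5 * 0.111
Step 3: k = 0.25 + 0.278
Step 4: k = 0.528 W/(m*K)

0.528


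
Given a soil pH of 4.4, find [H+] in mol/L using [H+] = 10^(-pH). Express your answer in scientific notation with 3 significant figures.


Step 1: [H+] = 10^(-pH)
Step 2: [H+] = 10^(-4.4)
Step 3: [H+] = 3.98e-05 mol/L

3.98e-05


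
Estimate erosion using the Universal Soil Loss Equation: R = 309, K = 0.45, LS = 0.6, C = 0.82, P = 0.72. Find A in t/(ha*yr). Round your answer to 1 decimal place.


Step 1: A = R * K * LS * C * P
Step 2: R * K = 309 * 0.45 = 139.05
Step 3: (R*K) * LS = 139.05 * 0.6 = 83.43
Step 4: * C * P = 83.43 * 0.82 * 0.72 = 49.3
Step 5: A = 49.3 t/(ha*yr)

49.3


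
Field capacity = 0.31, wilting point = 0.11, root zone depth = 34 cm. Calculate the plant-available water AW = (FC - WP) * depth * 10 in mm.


Step 1: Available water = (FC - WP) * depth * 10
Step 2: AW = (0.31 - 0.11) * 34 * 10
Step 3: AW = 0.2 * 34 * 10
Step 4: AW = 68.0 mm

68.0


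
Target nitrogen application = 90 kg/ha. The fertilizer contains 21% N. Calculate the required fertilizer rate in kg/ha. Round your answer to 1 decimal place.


Step 1: Fertilizer rate = target N / (N content / 100)
Step 2: Rate = 90 / (21 / 100)
Step 3: Rate = 90 / 0.21
Step 4: Rate = 428.6 kg/ha

428.6


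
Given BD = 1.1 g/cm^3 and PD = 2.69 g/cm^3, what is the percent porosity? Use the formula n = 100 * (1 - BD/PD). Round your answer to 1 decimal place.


Step 1: Formula: n = 100 * (1 - BD / PD)
Step 2: n = 100 * (1 - 1.1 / 2.69)
Step 3: n = 100 * (1 - 0.40892)
Step 4: n = 59.1%

59.1


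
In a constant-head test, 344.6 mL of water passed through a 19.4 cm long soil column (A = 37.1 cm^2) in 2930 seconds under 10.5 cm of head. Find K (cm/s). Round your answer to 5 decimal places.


Step 1: K = Q * L / (A * t * h)
Step 2: Numerator = 344.6 * 19.4 = 6685.24
Step 3: Denominator = 37.1 * 2930 * 10.5 = 1141381.5
Step 4: K = 6685.24 / 1141381.5 = 0.00586 cm/s

0.00586


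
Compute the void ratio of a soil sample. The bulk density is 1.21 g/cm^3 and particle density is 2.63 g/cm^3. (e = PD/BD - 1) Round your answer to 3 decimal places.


Step 1: e = PD / BD - 1
Step 2: e = 2.63 / 1.21 - 1
Step 3: e = 2.17355 - 1
Step 4: e = 1.174

1.174


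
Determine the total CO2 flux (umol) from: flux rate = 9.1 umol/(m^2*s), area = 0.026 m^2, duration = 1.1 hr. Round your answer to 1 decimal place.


Step 1: Convert time to seconds: 1.1 hr * 3600 = 3960.0 s
Step 2: Total = flux * area * time_s
Step 3: Total = 9.1 * 0.026 * 3960.0
Step 4: Total = 936.9 umol

936.9


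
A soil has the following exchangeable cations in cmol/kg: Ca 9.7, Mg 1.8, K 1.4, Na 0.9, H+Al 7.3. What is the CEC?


Step 1: CEC = Ca + Mg + K + Na + (H+Al)
Step 2: CEC = 9.7 + 1.8 + 1.4 + 0.9 + 7.3
Step 3: CEC = 21.1 cmol/kg

21.1


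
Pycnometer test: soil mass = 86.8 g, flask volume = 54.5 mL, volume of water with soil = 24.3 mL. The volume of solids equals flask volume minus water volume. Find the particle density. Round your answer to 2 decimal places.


Step 1: Volume of solids = flask volume - water volume with soil
Step 2: V_solids = 54.5 - 24.3 = 30.2 mL
Step 3: Particle density = mass / V_solids = 86.8 / 30.2 = 2.87 g/cm^3

2.87


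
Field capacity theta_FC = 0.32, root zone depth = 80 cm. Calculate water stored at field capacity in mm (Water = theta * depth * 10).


Step 1: Water (mm) = theta_FC * depth (cm) * 10
Step 2: Water = 0.32 * 80 * 10
Step 3: Water = 256.0 mm

256.0


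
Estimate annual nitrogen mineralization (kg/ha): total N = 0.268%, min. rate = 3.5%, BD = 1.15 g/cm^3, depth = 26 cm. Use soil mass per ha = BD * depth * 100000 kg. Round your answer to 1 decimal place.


Step 1: Soil mass per ha = BD * depth * 100000 = 1.15 * 26 * 100000 = 2990000 kg
Step 2: Total N pool = soil mass * N%/100 = 2990000 * 0.268/100 = 8013.2 kg/ha
Step 3: N mineralized = N pool * rate%/100 = 8013.2 * 3.5/100 = 280.5 kg/ha/yr

280.5


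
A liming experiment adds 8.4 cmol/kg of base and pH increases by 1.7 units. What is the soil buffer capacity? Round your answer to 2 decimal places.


Step 1: BC = change in base / change in pH
Step 2: BC = 8.4 / 1.7
Step 3: BC = 4.94 cmol/(kg*pH unit)

4.94


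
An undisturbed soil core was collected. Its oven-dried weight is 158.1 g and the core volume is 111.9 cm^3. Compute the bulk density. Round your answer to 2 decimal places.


Step 1: Identify the formula: BD = dry mass / volume
Step 2: Substitute values: BD = 158.1 / 111.9
Step 3: BD = 1.41 g/cm^3

1.41


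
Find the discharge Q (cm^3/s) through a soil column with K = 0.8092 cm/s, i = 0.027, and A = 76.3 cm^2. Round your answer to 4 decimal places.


Step 1: Apply Darcy's law: Q = K * i * A
Step 2: Q = 0.8092 * 0.027 * 76.3
Step 3: Q = 1.667 cm^3/s

1.667


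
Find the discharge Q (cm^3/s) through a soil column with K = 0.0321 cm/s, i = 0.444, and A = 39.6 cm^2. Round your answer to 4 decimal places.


Step 1: Apply Darcy's law: Q = K * i * A
Step 2: Q = 0.0321 * 0.444 * 39.6
Step 3: Q = 0.5644 cm^3/s

0.5644


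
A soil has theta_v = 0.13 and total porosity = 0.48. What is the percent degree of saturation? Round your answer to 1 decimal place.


Step 1: S = 100 * theta_v / n
Step 2: S = 100 * 0.13 / 0.48
Step 3: S = 27.1%

27.1


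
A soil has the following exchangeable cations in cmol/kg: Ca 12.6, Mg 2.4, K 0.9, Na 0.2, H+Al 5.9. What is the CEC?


Step 1: CEC = Ca + Mg + K + Na + (H+Al)
Step 2: CEC = 12.6 + 2.4 + 0.9 + 0.2 + 5.9
Step 3: CEC = 22.0 cmol/kg

22.0


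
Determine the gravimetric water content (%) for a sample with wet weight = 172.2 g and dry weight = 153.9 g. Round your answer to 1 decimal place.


Step 1: Water mass = wet - dry = 172.2 - 153.9 = 18.3 g
Step 2: w = 100 * water mass / dry mass
Step 3: w = 100 * 18.3 / 153.9 = 11.9%

11.9


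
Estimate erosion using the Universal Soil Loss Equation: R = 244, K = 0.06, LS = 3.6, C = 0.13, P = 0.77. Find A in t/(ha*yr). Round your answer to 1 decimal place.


Step 1: A = R * K * LS * C * P
Step 2: R * K = 244 * 0.06 = 14.64
Step 3: (R*K) * LS = 14.64 * 3.6 = 52.704
Step 4: * C * P = 52.704 * 0.13 * 0.77 = 5.3
Step 5: A = 5.3 t/(ha*yr)

5.3


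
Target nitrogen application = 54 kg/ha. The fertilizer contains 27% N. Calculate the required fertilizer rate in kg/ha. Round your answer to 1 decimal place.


Step 1: Fertilizer rate = target N / (N content / 100)
Step 2: Rate = 54 / (27 / 100)
Step 3: Rate = 54 / 0.27
Step 4: Rate = 200.0 kg/ha

200.0
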